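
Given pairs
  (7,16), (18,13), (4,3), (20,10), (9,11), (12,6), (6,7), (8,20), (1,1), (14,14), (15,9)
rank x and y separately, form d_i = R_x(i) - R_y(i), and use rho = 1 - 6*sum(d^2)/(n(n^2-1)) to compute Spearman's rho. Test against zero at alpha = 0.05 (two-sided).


Step 1: Rank x and y separately (midranks; no ties here).
rank(x): 7->4, 18->10, 4->2, 20->11, 9->6, 12->7, 6->3, 8->5, 1->1, 14->8, 15->9
rank(y): 16->10, 13->8, 3->2, 10->6, 11->7, 6->3, 7->4, 20->11, 1->1, 14->9, 9->5
Step 2: d_i = R_x(i) - R_y(i); compute d_i^2.
  (4-10)^2=36, (10-8)^2=4, (2-2)^2=0, (11-6)^2=25, (6-7)^2=1, (7-3)^2=16, (3-4)^2=1, (5-11)^2=36, (1-1)^2=0, (8-9)^2=1, (9-5)^2=16
sum(d^2) = 136.
Step 3: rho = 1 - 6*136 / (11*(11^2 - 1)) = 1 - 816/1320 = 0.381818.
Step 4: Under H0, t = rho * sqrt((n-2)/(1-rho^2)) = 1.2394 ~ t(9).
Step 5: Two-sided p-value from the t-distribution with 9 df = 0.246560.
Step 6: alpha = 0.05. fail to reject H0.

rho = 0.3818, p = 0.246560, fail to reject H0 at alpha = 0.05.


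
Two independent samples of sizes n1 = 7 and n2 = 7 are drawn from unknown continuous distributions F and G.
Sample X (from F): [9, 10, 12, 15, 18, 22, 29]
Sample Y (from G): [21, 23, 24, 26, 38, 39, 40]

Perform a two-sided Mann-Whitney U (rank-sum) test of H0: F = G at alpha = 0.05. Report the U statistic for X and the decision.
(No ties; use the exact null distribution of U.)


Step 1: Combine and sort all 14 observations; assign midranks.
sorted (value, group): (9,X), (10,X), (12,X), (15,X), (18,X), (21,Y), (22,X), (23,Y), (24,Y), (26,Y), (29,X), (38,Y), (39,Y), (40,Y)
ranks: 9->1, 10->2, 12->3, 15->4, 18->5, 21->6, 22->7, 23->8, 24->9, 26->10, 29->11, 38->12, 39->13, 40->14
Step 2: Rank sum for X: R1 = 1 + 2 + 3 + 4 + 5 + 7 + 11 = 33.
Step 3: U_X = R1 - n1(n1+1)/2 = 33 - 7*8/2 = 33 - 28 = 5.
       U_Y = n1*n2 - U_X = 49 - 5 = 44.
Step 4: No ties, so the exact null distribution of U (based on enumerating the C(14,7) = 3432 equally likely rank assignments) gives the two-sided p-value.
Step 5: p-value = 0.011072; compare to alpha = 0.05. reject H0.

U_X = 5, p = 0.011072, reject H0 at alpha = 0.05.


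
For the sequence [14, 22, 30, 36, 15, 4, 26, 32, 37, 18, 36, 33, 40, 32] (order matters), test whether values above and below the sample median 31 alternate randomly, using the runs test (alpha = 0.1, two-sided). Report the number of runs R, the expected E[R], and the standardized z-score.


Step 1: Compute median = 31; label A = above, B = below.
Labels in order: BBBABBBAABAAAA  (n_A = 7, n_B = 7)
Step 2: Count runs R = 6.
Step 3: Under H0 (random ordering), E[R] = 2*n_A*n_B/(n_A+n_B) + 1 = 2*7*7/14 + 1 = 8.0000.
        Var[R] = 2*n_A*n_B*(2*n_A*n_B - n_A - n_B) / ((n_A+n_B)^2 * (n_A+n_B-1)) = 8232/2548 = 3.2308.
        SD[R] = 1.7974.
Step 4: Continuity-corrected z = (R + 0.5 - E[R]) / SD[R] = (6 + 0.5 - 8.0000) / 1.7974 = -0.8345.
Step 5: Two-sided p-value via normal approximation = 2*(1 - Phi(|z|)) = 0.403986.
Step 6: alpha = 0.1. fail to reject H0.

R = 6, z = -0.8345, p = 0.403986, fail to reject H0.


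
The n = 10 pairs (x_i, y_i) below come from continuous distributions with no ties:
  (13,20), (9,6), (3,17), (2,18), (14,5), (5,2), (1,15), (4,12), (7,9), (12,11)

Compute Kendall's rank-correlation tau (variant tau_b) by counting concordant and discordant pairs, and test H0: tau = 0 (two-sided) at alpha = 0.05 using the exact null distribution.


Step 1: Enumerate the 45 unordered pairs (i,j) with i<j and classify each by sign(x_j-x_i) * sign(y_j-y_i).
  (1,2):dx=-4,dy=-14->C; (1,3):dx=-10,dy=-3->C; (1,4):dx=-11,dy=-2->C; (1,5):dx=+1,dy=-15->D
  (1,6):dx=-8,dy=-18->C; (1,7):dx=-12,dy=-5->C; (1,8):dx=-9,dy=-8->C; (1,9):dx=-6,dy=-11->C
  (1,10):dx=-1,dy=-9->C; (2,3):dx=-6,dy=+11->D; (2,4):dx=-7,dy=+12->D; (2,5):dx=+5,dy=-1->D
  (2,6):dx=-4,dy=-4->C; (2,7):dx=-8,dy=+9->D; (2,8):dx=-5,dy=+6->D; (2,9):dx=-2,dy=+3->D
  (2,10):dx=+3,dy=+5->C; (3,4):dx=-1,dy=+1->D; (3,5):dx=+11,dy=-12->D; (3,6):dx=+2,dy=-15->D
  (3,7):dx=-2,dy=-2->C; (3,8):dx=+1,dy=-5->D; (3,9):dx=+4,dy=-8->D; (3,10):dx=+9,dy=-6->D
  (4,5):dx=+12,dy=-13->D; (4,6):dx=+3,dy=-16->D; (4,7):dx=-1,dy=-3->C; (4,8):dx=+2,dy=-6->D
  (4,9):dx=+5,dy=-9->D; (4,10):dx=+10,dy=-7->D; (5,6):dx=-9,dy=-3->C; (5,7):dx=-13,dy=+10->D
  (5,8):dx=-10,dy=+7->D; (5,9):dx=-7,dy=+4->D; (5,10):dx=-2,dy=+6->D; (6,7):dx=-4,dy=+13->D
  (6,8):dx=-1,dy=+10->D; (6,9):dx=+2,dy=+7->C; (6,10):dx=+7,dy=+9->C; (7,8):dx=+3,dy=-3->D
  (7,9):dx=+6,dy=-6->D; (7,10):dx=+11,dy=-4->D; (8,9):dx=+3,dy=-3->D; (8,10):dx=+8,dy=-1->D
  (9,10):dx=+5,dy=+2->C
Step 2: C = 16, D = 29, total pairs = 45.
Step 3: tau = (C - D)/(n(n-1)/2) = (16 - 29)/45 = -0.288889.
Step 4: Exact two-sided p-value (enumerate n! = 3628800 permutations of y under H0): p = 0.291248.
Step 5: alpha = 0.05. fail to reject H0.

tau_b = -0.2889 (C=16, D=29), p = 0.291248, fail to reject H0.


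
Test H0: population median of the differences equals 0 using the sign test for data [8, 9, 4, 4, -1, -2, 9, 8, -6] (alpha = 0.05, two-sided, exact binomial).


Step 1: Discard zero differences. Original n = 9; n_eff = number of nonzero differences = 9.
Nonzero differences (with sign): +8, +9, +4, +4, -1, -2, +9, +8, -6
Step 2: Count signs: positive = 6, negative = 3.
Step 3: Under H0: P(positive) = 0.5, so the number of positives S ~ Bin(9, 0.5).
Step 4: Two-sided exact p-value = sum of Bin(9,0.5) probabilities at or below the observed probability = 0.507812.
Step 5: alpha = 0.05. fail to reject H0.

n_eff = 9, pos = 6, neg = 3, p = 0.507812, fail to reject H0.


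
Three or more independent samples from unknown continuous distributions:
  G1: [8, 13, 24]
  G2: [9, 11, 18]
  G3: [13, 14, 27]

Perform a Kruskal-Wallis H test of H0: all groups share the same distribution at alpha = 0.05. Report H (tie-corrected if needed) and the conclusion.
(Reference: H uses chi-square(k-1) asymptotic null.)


Step 1: Combine all N = 9 observations and assign midranks.
sorted (value, group, rank): (8,G1,1), (9,G2,2), (11,G2,3), (13,G1,4.5), (13,G3,4.5), (14,G3,6), (18,G2,7), (24,G1,8), (27,G3,9)
Step 2: Sum ranks within each group.
R_1 = 13.5 (n_1 = 3)
R_2 = 12 (n_2 = 3)
R_3 = 19.5 (n_3 = 3)
Step 3: H = 12/(N(N+1)) * sum(R_i^2/n_i) - 3(N+1)
     = 12/(9*10) * (13.5^2/3 + 12^2/3 + 19.5^2/3) - 3*10
     = 0.133333 * 235.5 - 30
     = 1.400000.
Step 4: Ties present; correction factor C = 1 - 6/(9^3 - 9) = 0.991667. Corrected H = 1.400000 / 0.991667 = 1.411765.
Step 5: Under H0, H ~ chi^2(2); p-value = 0.493673.
Step 6: alpha = 0.05. fail to reject H0.

H = 1.4118, df = 2, p = 0.493673, fail to reject H0.


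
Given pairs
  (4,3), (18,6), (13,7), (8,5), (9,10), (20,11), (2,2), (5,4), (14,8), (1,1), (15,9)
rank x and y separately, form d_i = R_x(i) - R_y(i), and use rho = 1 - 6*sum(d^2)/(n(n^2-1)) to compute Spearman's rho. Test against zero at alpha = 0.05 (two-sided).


Step 1: Rank x and y separately (midranks; no ties here).
rank(x): 4->3, 18->10, 13->7, 8->5, 9->6, 20->11, 2->2, 5->4, 14->8, 1->1, 15->9
rank(y): 3->3, 6->6, 7->7, 5->5, 10->10, 11->11, 2->2, 4->4, 8->8, 1->1, 9->9
Step 2: d_i = R_x(i) - R_y(i); compute d_i^2.
  (3-3)^2=0, (10-6)^2=16, (7-7)^2=0, (5-5)^2=0, (6-10)^2=16, (11-11)^2=0, (2-2)^2=0, (4-4)^2=0, (8-8)^2=0, (1-1)^2=0, (9-9)^2=0
sum(d^2) = 32.
Step 3: rho = 1 - 6*32 / (11*(11^2 - 1)) = 1 - 192/1320 = 0.854545.
Step 4: Under H0, t = rho * sqrt((n-2)/(1-rho^2)) = 4.9360 ~ t(9).
Step 5: Two-sided p-value from the t-distribution with 9 df = 0.000807.
Step 6: alpha = 0.05. reject H0.

rho = 0.8545, p = 0.000807, reject H0 at alpha = 0.05.


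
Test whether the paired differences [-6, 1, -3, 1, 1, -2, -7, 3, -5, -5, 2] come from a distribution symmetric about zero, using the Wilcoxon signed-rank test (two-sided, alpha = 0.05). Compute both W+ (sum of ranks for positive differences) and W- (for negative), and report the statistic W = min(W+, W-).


Step 1: Drop any zero differences (none here) and take |d_i|.
|d| = [6, 1, 3, 1, 1, 2, 7, 3, 5, 5, 2]
Step 2: Midrank |d_i| (ties get averaged ranks).
ranks: |6|->10, |1|->2, |3|->6.5, |1|->2, |1|->2, |2|->4.5, |7|->11, |3|->6.5, |5|->8.5, |5|->8.5, |2|->4.5
Step 3: Attach original signs; sum ranks with positive sign and with negative sign.
W+ = 2 + 2 + 2 + 6.5 + 4.5 = 17
W- = 10 + 6.5 + 4.5 + 11 + 8.5 + 8.5 = 49
(Check: W+ + W- = 66 should equal n(n+1)/2 = 66.)
Step 4: Test statistic W = min(W+, W-) = 17.
Step 5: Ties in |d|, so use the tie-corrected normal approximation.
        E[W] = n(n+1)/4 = 11*12/4 = 33.
        Tie groups: |d|=1 (t=3), |d|=2 (t=2), |d|=3 (t=2), |d|=5 (t=2); sum(t^3 - t) = 42.
        Var[W] = n(n+1)(2n+1)/24 - sum(t^3-t)/48 = 3036/24 - 42/48 = 125.625.
        z = (W - E[W]) / sqrt(Var[W]) = (17 - 33) / 11.2083 = -1.4275.
        Two-sided p = 2*Phi(z) = 0.153430.
Step 6: alpha = 0.05. fail to reject H0.

W+ = 17, W- = 49, W = min = 17, p = 0.153430, fail to reject H0.


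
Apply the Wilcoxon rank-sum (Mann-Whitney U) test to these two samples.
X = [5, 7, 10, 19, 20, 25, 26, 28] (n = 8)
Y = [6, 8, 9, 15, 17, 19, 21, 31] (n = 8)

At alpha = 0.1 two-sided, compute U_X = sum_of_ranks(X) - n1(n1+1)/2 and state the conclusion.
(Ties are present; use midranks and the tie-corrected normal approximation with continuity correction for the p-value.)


Step 1: Combine and sort all 16 observations; assign midranks.
sorted (value, group): (5,X), (6,Y), (7,X), (8,Y), (9,Y), (10,X), (15,Y), (17,Y), (19,X), (19,Y), (20,X), (21,Y), (25,X), (26,X), (28,X), (31,Y)
ranks: 5->1, 6->2, 7->3, 8->4, 9->5, 10->6, 15->7, 17->8, 19->9.5, 19->9.5, 20->11, 21->12, 25->13, 26->14, 28->15, 31->16
Step 2: Rank sum for X: R1 = 1 + 3 + 6 + 9.5 + 11 + 13 + 14 + 15 = 72.5.
Step 3: U_X = R1 - n1(n1+1)/2 = 72.5 - 8*9/2 = 72.5 - 36 = 36.5.
       U_Y = n1*n2 - U_X = 64 - 36.5 = 27.5.
Step 4: Ties are present, so use the tie-corrected normal approximation (with continuity correction) for the p-value.
Step 5: p-value = 0.674198; compare to alpha = 0.1. fail to reject H0.

U_X = 36.5, p = 0.674198, fail to reject H0 at alpha = 0.1.


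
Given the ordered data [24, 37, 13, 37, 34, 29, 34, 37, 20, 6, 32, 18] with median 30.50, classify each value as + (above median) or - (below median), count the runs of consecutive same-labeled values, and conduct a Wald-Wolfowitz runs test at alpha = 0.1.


Step 1: Compute median = 30.50; label A = above, B = below.
Labels in order: BABAABAABBAB  (n_A = 6, n_B = 6)
Step 2: Count runs R = 9.
Step 3: Under H0 (random ordering), E[R] = 2*n_A*n_B/(n_A+n_B) + 1 = 2*6*6/12 + 1 = 7.0000.
        Var[R] = 2*n_A*n_B*(2*n_A*n_B - n_A - n_B) / ((n_A+n_B)^2 * (n_A+n_B-1)) = 4320/1584 = 2.7273.
        SD[R] = 1.6514.
Step 4: Continuity-corrected z = (R - 0.5 - E[R]) / SD[R] = (9 - 0.5 - 7.0000) / 1.6514 = 0.9083.
Step 5: Two-sided p-value via normal approximation = 2*(1 - Phi(|z|)) = 0.363722.
Step 6: alpha = 0.1. fail to reject H0.

R = 9, z = 0.9083, p = 0.363722, fail to reject H0.


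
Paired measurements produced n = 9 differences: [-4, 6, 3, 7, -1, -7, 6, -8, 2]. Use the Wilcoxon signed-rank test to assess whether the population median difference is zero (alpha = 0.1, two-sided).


Step 1: Drop any zero differences (none here) and take |d_i|.
|d| = [4, 6, 3, 7, 1, 7, 6, 8, 2]
Step 2: Midrank |d_i| (ties get averaged ranks).
ranks: |4|->4, |6|->5.5, |3|->3, |7|->7.5, |1|->1, |7|->7.5, |6|->5.5, |8|->9, |2|->2
Step 3: Attach original signs; sum ranks with positive sign and with negative sign.
W+ = 5.5 + 3 + 7.5 + 5.5 + 2 = 23.5
W- = 4 + 1 + 7.5 + 9 = 21.5
(Check: W+ + W- = 45 should equal n(n+1)/2 = 45.)
Step 4: Test statistic W = min(W+, W-) = 21.5.
Step 5: Ties in |d|, so use the tie-corrected normal approximation.
        E[W] = n(n+1)/4 = 9*10/4 = 22.5.
        Tie groups: |d|=6 (t=2), |d|=7 (t=2); sum(t^3 - t) = 12.
        Var[W] = n(n+1)(2n+1)/24 - sum(t^3-t)/48 = 1710/24 - 12/48 = 71.
        z = (W - E[W]) / sqrt(Var[W]) = (21.5 - 22.5) / 8.4261 = -0.1187.
        Two-sided p = 2*Phi(z) = 0.905530.
Step 6: alpha = 0.1. fail to reject H0.

W+ = 23.5, W- = 21.5, W = min = 21.5, p = 0.905530, fail to reject H0.


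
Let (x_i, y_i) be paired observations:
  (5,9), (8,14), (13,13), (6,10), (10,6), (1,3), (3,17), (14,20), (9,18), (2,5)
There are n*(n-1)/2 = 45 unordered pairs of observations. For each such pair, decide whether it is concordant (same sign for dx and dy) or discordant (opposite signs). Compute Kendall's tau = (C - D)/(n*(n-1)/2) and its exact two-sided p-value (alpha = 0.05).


Step 1: Enumerate the 45 unordered pairs (i,j) with i<j and classify each by sign(x_j-x_i) * sign(y_j-y_i).
  (1,2):dx=+3,dy=+5->C; (1,3):dx=+8,dy=+4->C; (1,4):dx=+1,dy=+1->C; (1,5):dx=+5,dy=-3->D
  (1,6):dx=-4,dy=-6->C; (1,7):dx=-2,dy=+8->D; (1,8):dx=+9,dy=+11->C; (1,9):dx=+4,dy=+9->C
  (1,10):dx=-3,dy=-4->C; (2,3):dx=+5,dy=-1->D; (2,4):dx=-2,dy=-4->C; (2,5):dx=+2,dy=-8->D
  (2,6):dx=-7,dy=-11->C; (2,7):dx=-5,dy=+3->D; (2,8):dx=+6,dy=+6->C; (2,9):dx=+1,dy=+4->C
  (2,10):dx=-6,dy=-9->C; (3,4):dx=-7,dy=-3->C; (3,5):dx=-3,dy=-7->C; (3,6):dx=-12,dy=-10->C
  (3,7):dx=-10,dy=+4->D; (3,8):dx=+1,dy=+7->C; (3,9):dx=-4,dy=+5->D; (3,10):dx=-11,dy=-8->C
  (4,5):dx=+4,dy=-4->D; (4,6):dx=-5,dy=-7->C; (4,7):dx=-3,dy=+7->D; (4,8):dx=+8,dy=+10->C
  (4,9):dx=+3,dy=+8->C; (4,10):dx=-4,dy=-5->C; (5,6):dx=-9,dy=-3->C; (5,7):dx=-7,dy=+11->D
  (5,8):dx=+4,dy=+14->C; (5,9):dx=-1,dy=+12->D; (5,10):dx=-8,dy=-1->C; (6,7):dx=+2,dy=+14->C
  (6,8):dx=+13,dy=+17->C; (6,9):dx=+8,dy=+15->C; (6,10):dx=+1,dy=+2->C; (7,8):dx=+11,dy=+3->C
  (7,9):dx=+6,dy=+1->C; (7,10):dx=-1,dy=-12->C; (8,9):dx=-5,dy=-2->C; (8,10):dx=-12,dy=-15->C
  (9,10):dx=-7,dy=-13->C
Step 2: C = 34, D = 11, total pairs = 45.
Step 3: tau = (C - D)/(n(n-1)/2) = (34 - 11)/45 = 0.511111.
Step 4: Exact two-sided p-value (enumerate n! = 3628800 permutations of y under H0): p = 0.046623.
Step 5: alpha = 0.05. reject H0.

tau_b = 0.5111 (C=34, D=11), p = 0.046623, reject H0.


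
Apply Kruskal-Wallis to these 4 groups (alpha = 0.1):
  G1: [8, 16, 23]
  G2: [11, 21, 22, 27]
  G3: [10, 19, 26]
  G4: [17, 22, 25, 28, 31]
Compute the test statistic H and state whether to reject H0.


Step 1: Combine all N = 15 observations and assign midranks.
sorted (value, group, rank): (8,G1,1), (10,G3,2), (11,G2,3), (16,G1,4), (17,G4,5), (19,G3,6), (21,G2,7), (22,G2,8.5), (22,G4,8.5), (23,G1,10), (25,G4,11), (26,G3,12), (27,G2,13), (28,G4,14), (31,G4,15)
Step 2: Sum ranks within each group.
R_1 = 15 (n_1 = 3)
R_2 = 31.5 (n_2 = 4)
R_3 = 20 (n_3 = 3)
R_4 = 53.5 (n_4 = 5)
Step 3: H = 12/(N(N+1)) * sum(R_i^2/n_i) - 3(N+1)
     = 12/(15*16) * (15^2/3 + 31.5^2/4 + 20^2/3 + 53.5^2/5) - 3*16
     = 0.050000 * 1028.85 - 48
     = 3.442292.
Step 4: Ties present; correction factor C = 1 - 6/(15^3 - 15) = 0.998214. Corrected H = 3.442292 / 0.998214 = 3.448450.
Step 5: Under H0, H ~ chi^2(3); p-value = 0.327510.
Step 6: alpha = 0.1. fail to reject H0.

H = 3.4484, df = 3, p = 0.327510, fail to reject H0.


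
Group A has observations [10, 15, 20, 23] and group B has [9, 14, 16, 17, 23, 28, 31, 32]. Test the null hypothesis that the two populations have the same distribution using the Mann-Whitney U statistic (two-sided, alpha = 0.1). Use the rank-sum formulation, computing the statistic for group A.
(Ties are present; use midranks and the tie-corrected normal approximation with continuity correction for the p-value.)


Step 1: Combine and sort all 12 observations; assign midranks.
sorted (value, group): (9,Y), (10,X), (14,Y), (15,X), (16,Y), (17,Y), (20,X), (23,X), (23,Y), (28,Y), (31,Y), (32,Y)
ranks: 9->1, 10->2, 14->3, 15->4, 16->5, 17->6, 20->7, 23->8.5, 23->8.5, 28->10, 31->11, 32->12
Step 2: Rank sum for X: R1 = 2 + 4 + 7 + 8.5 = 21.5.
Step 3: U_X = R1 - n1(n1+1)/2 = 21.5 - 4*5/2 = 21.5 - 10 = 11.5.
       U_Y = n1*n2 - U_X = 32 - 11.5 = 20.5.
Step 4: Ties are present, so use the tie-corrected normal approximation (with continuity correction) for the p-value.
Step 5: p-value = 0.496152; compare to alpha = 0.1. fail to reject H0.

U_X = 11.5, p = 0.496152, fail to reject H0 at alpha = 0.1.


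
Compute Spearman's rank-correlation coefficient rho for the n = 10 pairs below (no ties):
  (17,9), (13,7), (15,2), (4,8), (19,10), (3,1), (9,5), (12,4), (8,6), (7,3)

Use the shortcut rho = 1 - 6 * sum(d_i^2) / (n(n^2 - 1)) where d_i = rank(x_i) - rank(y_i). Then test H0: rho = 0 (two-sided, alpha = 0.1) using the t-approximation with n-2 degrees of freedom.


Step 1: Rank x and y separately (midranks; no ties here).
rank(x): 17->9, 13->7, 15->8, 4->2, 19->10, 3->1, 9->5, 12->6, 8->4, 7->3
rank(y): 9->9, 7->7, 2->2, 8->8, 10->10, 1->1, 5->5, 4->4, 6->6, 3->3
Step 2: d_i = R_x(i) - R_y(i); compute d_i^2.
  (9-9)^2=0, (7-7)^2=0, (8-2)^2=36, (2-8)^2=36, (10-10)^2=0, (1-1)^2=0, (5-5)^2=0, (6-4)^2=4, (4-6)^2=4, (3-3)^2=0
sum(d^2) = 80.
Step 3: rho = 1 - 6*80 / (10*(10^2 - 1)) = 1 - 480/990 = 0.515152.
Step 4: Under H0, t = rho * sqrt((n-2)/(1-rho^2)) = 1.7000 ~ t(8).
Step 5: Two-sided p-value from the t-distribution with 8 df = 0.127553.
Step 6: alpha = 0.1. fail to reject H0.

rho = 0.5152, p = 0.127553, fail to reject H0 at alpha = 0.1.


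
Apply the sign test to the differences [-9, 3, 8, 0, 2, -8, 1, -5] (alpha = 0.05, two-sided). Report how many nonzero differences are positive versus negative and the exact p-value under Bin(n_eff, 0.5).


Step 1: Discard zero differences. Original n = 8; n_eff = number of nonzero differences = 7.
Nonzero differences (with sign): -9, +3, +8, +2, -8, +1, -5
Step 2: Count signs: positive = 4, negative = 3.
Step 3: Under H0: P(positive) = 0.5, so the number of positives S ~ Bin(7, 0.5).
Step 4: Two-sided exact p-value = sum of Bin(7,0.5) probabilities at or below the observed probability = 1.000000.
Step 5: alpha = 0.05. fail to reject H0.

n_eff = 7, pos = 4, neg = 3, p = 1.000000, fail to reject H0.


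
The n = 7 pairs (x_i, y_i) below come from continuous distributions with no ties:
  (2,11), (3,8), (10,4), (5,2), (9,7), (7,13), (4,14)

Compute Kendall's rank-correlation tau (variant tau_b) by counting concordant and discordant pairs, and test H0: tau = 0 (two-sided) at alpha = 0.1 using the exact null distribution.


Step 1: Enumerate the 21 unordered pairs (i,j) with i<j and classify each by sign(x_j-x_i) * sign(y_j-y_i).
  (1,2):dx=+1,dy=-3->D; (1,3):dx=+8,dy=-7->D; (1,4):dx=+3,dy=-9->D; (1,5):dx=+7,dy=-4->D
  (1,6):dx=+5,dy=+2->C; (1,7):dx=+2,dy=+3->C; (2,3):dx=+7,dy=-4->D; (2,4):dx=+2,dy=-6->D
  (2,5):dx=+6,dy=-1->D; (2,6):dx=+4,dy=+5->C; (2,7):dx=+1,dy=+6->C; (3,4):dx=-5,dy=-2->C
  (3,5):dx=-1,dy=+3->D; (3,6):dx=-3,dy=+9->D; (3,7):dx=-6,dy=+10->D; (4,5):dx=+4,dy=+5->C
  (4,6):dx=+2,dy=+11->C; (4,7):dx=-1,dy=+12->D; (5,6):dx=-2,dy=+6->D; (5,7):dx=-5,dy=+7->D
  (6,7):dx=-3,dy=+1->D
Step 2: C = 7, D = 14, total pairs = 21.
Step 3: tau = (C - D)/(n(n-1)/2) = (7 - 14)/21 = -0.333333.
Step 4: Exact two-sided p-value (enumerate n! = 5040 permutations of y under H0): p = 0.381349.
Step 5: alpha = 0.1. fail to reject H0.

tau_b = -0.3333 (C=7, D=14), p = 0.381349, fail to reject H0.


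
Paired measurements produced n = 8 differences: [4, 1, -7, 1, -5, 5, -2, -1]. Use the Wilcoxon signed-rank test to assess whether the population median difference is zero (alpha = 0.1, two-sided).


Step 1: Drop any zero differences (none here) and take |d_i|.
|d| = [4, 1, 7, 1, 5, 5, 2, 1]
Step 2: Midrank |d_i| (ties get averaged ranks).
ranks: |4|->5, |1|->2, |7|->8, |1|->2, |5|->6.5, |5|->6.5, |2|->4, |1|->2
Step 3: Attach original signs; sum ranks with positive sign and with negative sign.
W+ = 5 + 2 + 2 + 6.5 = 15.5
W- = 8 + 6.5 + 4 + 2 = 20.5
(Check: W+ + W- = 36 should equal n(n+1)/2 = 36.)
Step 4: Test statistic W = min(W+, W-) = 15.5.
Step 5: Ties in |d|, so use the tie-corrected normal approximation.
        E[W] = n(n+1)/4 = 8*9/4 = 18.
        Tie groups: |d|=1 (t=3), |d|=5 (t=2); sum(t^3 - t) = 30.
        Var[W] = n(n+1)(2n+1)/24 - sum(t^3-t)/48 = 1224/24 - 30/48 = 50.375.
        z = (W - E[W]) / sqrt(Var[W]) = (15.5 - 18) / 7.0975 = -0.3522.
        Two-sided p = 2*Phi(z) = 0.724662.
Step 6: alpha = 0.1. fail to reject H0.

W+ = 15.5, W- = 20.5, W = min = 15.5, p = 0.724662, fail to reject H0.


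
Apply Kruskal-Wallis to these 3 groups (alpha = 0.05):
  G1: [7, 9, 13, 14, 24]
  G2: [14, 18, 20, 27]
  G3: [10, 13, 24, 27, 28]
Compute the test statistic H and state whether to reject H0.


Step 1: Combine all N = 14 observations and assign midranks.
sorted (value, group, rank): (7,G1,1), (9,G1,2), (10,G3,3), (13,G1,4.5), (13,G3,4.5), (14,G1,6.5), (14,G2,6.5), (18,G2,8), (20,G2,9), (24,G1,10.5), (24,G3,10.5), (27,G2,12.5), (27,G3,12.5), (28,G3,14)
Step 2: Sum ranks within each group.
R_1 = 24.5 (n_1 = 5)
R_2 = 36 (n_2 = 4)
R_3 = 44.5 (n_3 = 5)
Step 3: H = 12/(N(N+1)) * sum(R_i^2/n_i) - 3(N+1)
     = 12/(14*15) * (24.5^2/5 + 36^2/4 + 44.5^2/5) - 3*15
     = 0.057143 * 840.1 - 45
     = 3.005714.
Step 4: Ties present; correction factor C = 1 - 24/(14^3 - 14) = 0.991209. Corrected H = 3.005714 / 0.991209 = 3.032373.
Step 5: Under H0, H ~ chi^2(2); p-value = 0.219548.
Step 6: alpha = 0.05. fail to reject H0.

H = 3.0324, df = 2, p = 0.219548, fail to reject H0.


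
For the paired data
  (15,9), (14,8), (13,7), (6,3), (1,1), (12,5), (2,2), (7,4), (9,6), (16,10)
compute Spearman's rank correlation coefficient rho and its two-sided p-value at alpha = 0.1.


Step 1: Rank x and y separately (midranks; no ties here).
rank(x): 15->9, 14->8, 13->7, 6->3, 1->1, 12->6, 2->2, 7->4, 9->5, 16->10
rank(y): 9->9, 8->8, 7->7, 3->3, 1->1, 5->5, 2->2, 4->4, 6->6, 10->10
Step 2: d_i = R_x(i) - R_y(i); compute d_i^2.
  (9-9)^2=0, (8-8)^2=0, (7-7)^2=0, (3-3)^2=0, (1-1)^2=0, (6-5)^2=1, (2-2)^2=0, (4-4)^2=0, (5-6)^2=1, (10-10)^2=0
sum(d^2) = 2.
Step 3: rho = 1 - 6*2 / (10*(10^2 - 1)) = 1 - 12/990 = 0.987879.
Step 4: Under H0, t = rho * sqrt((n-2)/(1-rho^2)) = 18.0003 ~ t(8).
Step 5: Two-sided p-value from the t-distribution with 8 df = 0.000000.
Step 6: alpha = 0.1. reject H0.

rho = 0.9879, p = 0.000000, reject H0 at alpha = 0.1.


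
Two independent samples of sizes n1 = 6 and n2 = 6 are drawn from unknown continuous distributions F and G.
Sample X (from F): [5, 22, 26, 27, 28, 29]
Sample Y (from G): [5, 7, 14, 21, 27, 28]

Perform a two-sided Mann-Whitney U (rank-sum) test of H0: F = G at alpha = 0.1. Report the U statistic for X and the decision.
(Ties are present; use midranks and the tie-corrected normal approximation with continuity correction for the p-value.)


Step 1: Combine and sort all 12 observations; assign midranks.
sorted (value, group): (5,X), (5,Y), (7,Y), (14,Y), (21,Y), (22,X), (26,X), (27,X), (27,Y), (28,X), (28,Y), (29,X)
ranks: 5->1.5, 5->1.5, 7->3, 14->4, 21->5, 22->6, 26->7, 27->8.5, 27->8.5, 28->10.5, 28->10.5, 29->12
Step 2: Rank sum for X: R1 = 1.5 + 6 + 7 + 8.5 + 10.5 + 12 = 45.5.
Step 3: U_X = R1 - n1(n1+1)/2 = 45.5 - 6*7/2 = 45.5 - 21 = 24.5.
       U_Y = n1*n2 - U_X = 36 - 24.5 = 11.5.
Step 4: Ties are present, so use the tie-corrected normal approximation (with continuity correction) for the p-value.
Step 5: p-value = 0.334120; compare to alpha = 0.1. fail to reject H0.

U_X = 24.5, p = 0.334120, fail to reject H0 at alpha = 0.1.


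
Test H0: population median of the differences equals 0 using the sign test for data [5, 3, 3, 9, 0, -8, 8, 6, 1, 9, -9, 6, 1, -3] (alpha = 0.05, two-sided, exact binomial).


Step 1: Discard zero differences. Original n = 14; n_eff = number of nonzero differences = 13.
Nonzero differences (with sign): +5, +3, +3, +9, -8, +8, +6, +1, +9, -9, +6, +1, -3
Step 2: Count signs: positive = 10, negative = 3.
Step 3: Under H0: P(positive) = 0.5, so the number of positives S ~ Bin(13, 0.5).
Step 4: Two-sided exact p-value = sum of Bin(13,0.5) probabilities at or below the observed probability = 0.092285.
Step 5: alpha = 0.05. fail to reject H0.

n_eff = 13, pos = 10, neg = 3, p = 0.092285, fail to reject H0.


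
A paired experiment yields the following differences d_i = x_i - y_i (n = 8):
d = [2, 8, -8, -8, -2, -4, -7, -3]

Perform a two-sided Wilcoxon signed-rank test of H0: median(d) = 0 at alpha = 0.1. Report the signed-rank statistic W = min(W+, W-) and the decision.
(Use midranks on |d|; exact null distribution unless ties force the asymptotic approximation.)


Step 1: Drop any zero differences (none here) and take |d_i|.
|d| = [2, 8, 8, 8, 2, 4, 7, 3]
Step 2: Midrank |d_i| (ties get averaged ranks).
ranks: |2|->1.5, |8|->7, |8|->7, |8|->7, |2|->1.5, |4|->4, |7|->5, |3|->3
Step 3: Attach original signs; sum ranks with positive sign and with negative sign.
W+ = 1.5 + 7 = 8.5
W- = 7 + 7 + 1.5 + 4 + 5 + 3 = 27.5
(Check: W+ + W- = 36 should equal n(n+1)/2 = 36.)
Step 4: Test statistic W = min(W+, W-) = 8.5.
Step 5: Ties in |d|, so use the tie-corrected normal approximation.
        E[W] = n(n+1)/4 = 8*9/4 = 18.
        Tie groups: |d|=2 (t=2), |d|=8 (t=3); sum(t^3 - t) = 30.
        Var[W] = n(n+1)(2n+1)/24 - sum(t^3-t)/48 = 1224/24 - 30/48 = 50.375.
        z = (W - E[W]) / sqrt(Var[W]) = (8.5 - 18) / 7.0975 = -1.3385.
        Two-sided p = 2*Phi(z) = 0.180736.
Step 6: alpha = 0.1. fail to reject H0.

W+ = 8.5, W- = 27.5, W = min = 8.5, p = 0.180736, fail to reject H0.


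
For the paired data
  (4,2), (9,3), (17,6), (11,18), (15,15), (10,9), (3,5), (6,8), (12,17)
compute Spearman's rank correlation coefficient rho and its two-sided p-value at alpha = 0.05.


Step 1: Rank x and y separately (midranks; no ties here).
rank(x): 4->2, 9->4, 17->9, 11->6, 15->8, 10->5, 3->1, 6->3, 12->7
rank(y): 2->1, 3->2, 6->4, 18->9, 15->7, 9->6, 5->3, 8->5, 17->8
Step 2: d_i = R_x(i) - R_y(i); compute d_i^2.
  (2-1)^2=1, (4-2)^2=4, (9-4)^2=25, (6-9)^2=9, (8-7)^2=1, (5-6)^2=1, (1-3)^2=4, (3-5)^2=4, (7-8)^2=1
sum(d^2) = 50.
Step 3: rho = 1 - 6*50 / (9*(9^2 - 1)) = 1 - 300/720 = 0.583333.
Step 4: Under H0, t = rho * sqrt((n-2)/(1-rho^2)) = 1.9001 ~ t(7).
Step 5: Two-sided p-value from the t-distribution with 7 df = 0.099186.
Step 6: alpha = 0.05. fail to reject H0.

rho = 0.5833, p = 0.099186, fail to reject H0 at alpha = 0.05.


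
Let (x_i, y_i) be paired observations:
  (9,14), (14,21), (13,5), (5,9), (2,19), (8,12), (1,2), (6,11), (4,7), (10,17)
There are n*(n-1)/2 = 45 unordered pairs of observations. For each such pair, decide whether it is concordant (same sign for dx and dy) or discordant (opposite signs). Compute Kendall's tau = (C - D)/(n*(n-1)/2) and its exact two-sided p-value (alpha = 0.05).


Step 1: Enumerate the 45 unordered pairs (i,j) with i<j and classify each by sign(x_j-x_i) * sign(y_j-y_i).
  (1,2):dx=+5,dy=+7->C; (1,3):dx=+4,dy=-9->D; (1,4):dx=-4,dy=-5->C; (1,5):dx=-7,dy=+5->D
  (1,6):dx=-1,dy=-2->C; (1,7):dx=-8,dy=-12->C; (1,8):dx=-3,dy=-3->C; (1,9):dx=-5,dy=-7->C
  (1,10):dx=+1,dy=+3->C; (2,3):dx=-1,dy=-16->C; (2,4):dx=-9,dy=-12->C; (2,5):dx=-12,dy=-2->C
  (2,6):dx=-6,dy=-9->C; (2,7):dx=-13,dy=-19->C; (2,8):dx=-8,dy=-10->C; (2,9):dx=-10,dy=-14->C
  (2,10):dx=-4,dy=-4->C; (3,4):dx=-8,dy=+4->D; (3,5):dx=-11,dy=+14->D; (3,6):dx=-5,dy=+7->D
  (3,7):dx=-12,dy=-3->C; (3,8):dx=-7,dy=+6->D; (3,9):dx=-9,dy=+2->D; (3,10):dx=-3,dy=+12->D
  (4,5):dx=-3,dy=+10->D; (4,6):dx=+3,dy=+3->C; (4,7):dx=-4,dy=-7->C; (4,8):dx=+1,dy=+2->C
  (4,9):dx=-1,dy=-2->C; (4,10):dx=+5,dy=+8->C; (5,6):dx=+6,dy=-7->D; (5,7):dx=-1,dy=-17->C
  (5,8):dx=+4,dy=-8->D; (5,9):dx=+2,dy=-12->D; (5,10):dx=+8,dy=-2->D; (6,7):dx=-7,dy=-10->C
  (6,8):dx=-2,dy=-1->C; (6,9):dx=-4,dy=-5->C; (6,10):dx=+2,dy=+5->C; (7,8):dx=+5,dy=+9->C
  (7,9):dx=+3,dy=+5->C; (7,10):dx=+9,dy=+15->C; (8,9):dx=-2,dy=-4->C; (8,10):dx=+4,dy=+6->C
  (9,10):dx=+6,dy=+10->C
Step 2: C = 32, D = 13, total pairs = 45.
Step 3: tau = (C - D)/(n(n-1)/2) = (32 - 13)/45 = 0.422222.
Step 4: Exact two-sided p-value (enumerate n! = 3628800 permutations of y under H0): p = 0.108313.
Step 5: alpha = 0.05. fail to reject H0.

tau_b = 0.4222 (C=32, D=13), p = 0.108313, fail to reject H0.


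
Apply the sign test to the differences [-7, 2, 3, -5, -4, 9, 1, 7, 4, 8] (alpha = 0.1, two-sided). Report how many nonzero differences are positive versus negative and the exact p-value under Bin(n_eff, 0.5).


Step 1: Discard zero differences. Original n = 10; n_eff = number of nonzero differences = 10.
Nonzero differences (with sign): -7, +2, +3, -5, -4, +9, +1, +7, +4, +8
Step 2: Count signs: positive = 7, negative = 3.
Step 3: Under H0: P(positive) = 0.5, so the number of positives S ~ Bin(10, 0.5).
Step 4: Two-sided exact p-value = sum of Bin(10,0.5) probabilities at or below the observed probability = 0.343750.
Step 5: alpha = 0.1. fail to reject H0.

n_eff = 10, pos = 7, neg = 3, p = 0.343750, fail to reject H0.


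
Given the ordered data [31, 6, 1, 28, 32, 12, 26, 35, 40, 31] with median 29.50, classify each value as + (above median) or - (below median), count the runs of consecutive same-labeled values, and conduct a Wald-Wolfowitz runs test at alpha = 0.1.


Step 1: Compute median = 29.50; label A = above, B = below.
Labels in order: ABBBABBAAA  (n_A = 5, n_B = 5)
Step 2: Count runs R = 5.
Step 3: Under H0 (random ordering), E[R] = 2*n_A*n_B/(n_A+n_B) + 1 = 2*5*5/10 + 1 = 6.0000.
        Var[R] = 2*n_A*n_B*(2*n_A*n_B - n_A - n_B) / ((n_A+n_B)^2 * (n_A+n_B-1)) = 2000/900 = 2.2222.
        SD[R] = 1.4907.
Step 4: Continuity-corrected z = (R + 0.5 - E[R]) / SD[R] = (5 + 0.5 - 6.0000) / 1.4907 = -0.3354.
Step 5: Two-sided p-value via normal approximation = 2*(1 - Phi(|z|)) = 0.737316.
Step 6: alpha = 0.1. fail to reject H0.

R = 5, z = -0.3354, p = 0.737316, fail to reject H0.


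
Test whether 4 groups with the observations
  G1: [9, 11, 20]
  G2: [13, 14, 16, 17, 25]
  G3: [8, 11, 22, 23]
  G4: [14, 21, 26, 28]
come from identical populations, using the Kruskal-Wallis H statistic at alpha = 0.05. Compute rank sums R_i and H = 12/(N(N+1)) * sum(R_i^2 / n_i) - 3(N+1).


Step 1: Combine all N = 16 observations and assign midranks.
sorted (value, group, rank): (8,G3,1), (9,G1,2), (11,G1,3.5), (11,G3,3.5), (13,G2,5), (14,G2,6.5), (14,G4,6.5), (16,G2,8), (17,G2,9), (20,G1,10), (21,G4,11), (22,G3,12), (23,G3,13), (25,G2,14), (26,G4,15), (28,G4,16)
Step 2: Sum ranks within each group.
R_1 = 15.5 (n_1 = 3)
R_2 = 42.5 (n_2 = 5)
R_3 = 29.5 (n_3 = 4)
R_4 = 48.5 (n_4 = 4)
Step 3: H = 12/(N(N+1)) * sum(R_i^2/n_i) - 3(N+1)
     = 12/(16*17) * (15.5^2/3 + 42.5^2/5 + 29.5^2/4 + 48.5^2/4) - 3*17
     = 0.044118 * 1246.96 - 51
     = 4.012868.
Step 4: Ties present; correction factor C = 1 - 12/(16^3 - 16) = 0.997059. Corrected H = 4.012868 / 0.997059 = 4.024705.
Step 5: Under H0, H ~ chi^2(3); p-value = 0.258809.
Step 6: alpha = 0.05. fail to reject H0.

H = 4.0247, df = 3, p = 0.258809, fail to reject H0.


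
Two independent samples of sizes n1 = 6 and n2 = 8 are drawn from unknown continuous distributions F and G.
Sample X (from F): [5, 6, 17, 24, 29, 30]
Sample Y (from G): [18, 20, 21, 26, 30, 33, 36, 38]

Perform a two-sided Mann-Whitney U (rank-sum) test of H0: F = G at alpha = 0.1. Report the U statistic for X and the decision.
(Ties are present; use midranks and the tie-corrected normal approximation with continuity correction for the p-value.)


Step 1: Combine and sort all 14 observations; assign midranks.
sorted (value, group): (5,X), (6,X), (17,X), (18,Y), (20,Y), (21,Y), (24,X), (26,Y), (29,X), (30,X), (30,Y), (33,Y), (36,Y), (38,Y)
ranks: 5->1, 6->2, 17->3, 18->4, 20->5, 21->6, 24->7, 26->8, 29->9, 30->10.5, 30->10.5, 33->12, 36->13, 38->14
Step 2: Rank sum for X: R1 = 1 + 2 + 3 + 7 + 9 + 10.5 = 32.5.
Step 3: U_X = R1 - n1(n1+1)/2 = 32.5 - 6*7/2 = 32.5 - 21 = 11.5.
       U_Y = n1*n2 - U_X = 48 - 11.5 = 36.5.
Step 4: Ties are present, so use the tie-corrected normal approximation (with continuity correction) for the p-value.
Step 5: p-value = 0.120926; compare to alpha = 0.1. fail to reject H0.

U_X = 11.5, p = 0.120926, fail to reject H0 at alpha = 0.1.


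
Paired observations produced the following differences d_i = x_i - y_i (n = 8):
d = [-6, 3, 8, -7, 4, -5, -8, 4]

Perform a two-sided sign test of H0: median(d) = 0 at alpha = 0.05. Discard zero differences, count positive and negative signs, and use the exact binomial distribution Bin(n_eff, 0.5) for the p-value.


Step 1: Discard zero differences. Original n = 8; n_eff = number of nonzero differences = 8.
Nonzero differences (with sign): -6, +3, +8, -7, +4, -5, -8, +4
Step 2: Count signs: positive = 4, negative = 4.
Step 3: Under H0: P(positive) = 0.5, so the number of positives S ~ Bin(8, 0.5).
Step 4: Two-sided exact p-value = sum of Bin(8,0.5) probabilities at or below the observed probability = 1.000000.
Step 5: alpha = 0.05. fail to reject H0.

n_eff = 8, pos = 4, neg = 4, p = 1.000000, fail to reject H0.


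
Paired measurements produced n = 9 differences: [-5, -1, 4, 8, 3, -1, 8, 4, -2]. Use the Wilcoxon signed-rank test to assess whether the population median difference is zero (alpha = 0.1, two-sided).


Step 1: Drop any zero differences (none here) and take |d_i|.
|d| = [5, 1, 4, 8, 3, 1, 8, 4, 2]
Step 2: Midrank |d_i| (ties get averaged ranks).
ranks: |5|->7, |1|->1.5, |4|->5.5, |8|->8.5, |3|->4, |1|->1.5, |8|->8.5, |4|->5.5, |2|->3
Step 3: Attach original signs; sum ranks with positive sign and with negative sign.
W+ = 5.5 + 8.5 + 4 + 8.5 + 5.5 = 32
W- = 7 + 1.5 + 1.5 + 3 = 13
(Check: W+ + W- = 45 should equal n(n+1)/2 = 45.)
Step 4: Test statistic W = min(W+, W-) = 13.
Step 5: Ties in |d|, so use the tie-corrected normal approximation.
        E[W] = n(n+1)/4 = 9*10/4 = 22.5.
        Tie groups: |d|=1 (t=2), |d|=4 (t=2), |d|=8 (t=2); sum(t^3 - t) = 18.
        Var[W] = n(n+1)(2n+1)/24 - sum(t^3-t)/48 = 1710/24 - 18/48 = 70.875.
        z = (W - E[W]) / sqrt(Var[W]) = (13 - 22.5) / 8.4187 = -1.1284.
        Two-sided p = 2*Phi(z) = 0.259136.
Step 6: alpha = 0.1. fail to reject H0.

W+ = 32, W- = 13, W = min = 13, p = 0.259136, fail to reject H0.


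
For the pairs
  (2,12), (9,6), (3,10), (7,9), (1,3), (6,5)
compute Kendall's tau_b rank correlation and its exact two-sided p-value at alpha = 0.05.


Step 1: Enumerate the 15 unordered pairs (i,j) with i<j and classify each by sign(x_j-x_i) * sign(y_j-y_i).
  (1,2):dx=+7,dy=-6->D; (1,3):dx=+1,dy=-2->D; (1,4):dx=+5,dy=-3->D; (1,5):dx=-1,dy=-9->C
  (1,6):dx=+4,dy=-7->D; (2,3):dx=-6,dy=+4->D; (2,4):dx=-2,dy=+3->D; (2,5):dx=-8,dy=-3->C
  (2,6):dx=-3,dy=-1->C; (3,4):dx=+4,dy=-1->D; (3,5):dx=-2,dy=-7->C; (3,6):dx=+3,dy=-5->D
  (4,5):dx=-6,dy=-6->C; (4,6):dx=-1,dy=-4->C; (5,6):dx=+5,dy=+2->C
Step 2: C = 7, D = 8, total pairs = 15.
Step 3: tau = (C - D)/(n(n-1)/2) = (7 - 8)/15 = -0.066667.
Step 4: Exact two-sided p-value (enumerate n! = 720 permutations of y under H0): p = 1.000000.
Step 5: alpha = 0.05. fail to reject H0.

tau_b = -0.0667 (C=7, D=8), p = 1.000000, fail to reject H0.


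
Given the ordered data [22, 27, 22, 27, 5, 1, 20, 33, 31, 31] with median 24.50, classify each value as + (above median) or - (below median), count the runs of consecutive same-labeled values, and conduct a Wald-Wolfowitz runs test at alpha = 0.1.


Step 1: Compute median = 24.50; label A = above, B = below.
Labels in order: BABABBBAAA  (n_A = 5, n_B = 5)
Step 2: Count runs R = 6.
Step 3: Under H0 (random ordering), E[R] = 2*n_A*n_B/(n_A+n_B) + 1 = 2*5*5/10 + 1 = 6.0000.
        Var[R] = 2*n_A*n_B*(2*n_A*n_B - n_A - n_B) / ((n_A+n_B)^2 * (n_A+n_B-1)) = 2000/900 = 2.2222.
        SD[R] = 1.4907.
Step 4: R = E[R], so z = 0 with no continuity correction.
Step 5: Two-sided p-value via normal approximation = 2*(1 - Phi(|z|)) = 1.000000.
Step 6: alpha = 0.1. fail to reject H0.

R = 6, z = 0.0000, p = 1.000000, fail to reject H0.


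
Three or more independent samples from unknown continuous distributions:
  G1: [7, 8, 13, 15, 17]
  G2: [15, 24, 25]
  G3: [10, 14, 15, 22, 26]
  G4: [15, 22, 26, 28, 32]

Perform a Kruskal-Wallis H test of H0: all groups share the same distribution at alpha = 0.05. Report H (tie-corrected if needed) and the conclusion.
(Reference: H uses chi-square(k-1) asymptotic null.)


Step 1: Combine all N = 18 observations and assign midranks.
sorted (value, group, rank): (7,G1,1), (8,G1,2), (10,G3,3), (13,G1,4), (14,G3,5), (15,G1,7.5), (15,G2,7.5), (15,G3,7.5), (15,G4,7.5), (17,G1,10), (22,G3,11.5), (22,G4,11.5), (24,G2,13), (25,G2,14), (26,G3,15.5), (26,G4,15.5), (28,G4,17), (32,G4,18)
Step 2: Sum ranks within each group.
R_1 = 24.5 (n_1 = 5)
R_2 = 34.5 (n_2 = 3)
R_3 = 42.5 (n_3 = 5)
R_4 = 69.5 (n_4 = 5)
Step 3: H = 12/(N(N+1)) * sum(R_i^2/n_i) - 3(N+1)
     = 12/(18*19) * (24.5^2/5 + 34.5^2/3 + 42.5^2/5 + 69.5^2/5) - 3*19
     = 0.035088 * 1844.1 - 57
     = 7.705263.
Step 4: Ties present; correction factor C = 1 - 72/(18^3 - 18) = 0.987616. Corrected H = 7.705263 / 0.987616 = 7.801881.
Step 5: Under H0, H ~ chi^2(3); p-value = 0.050289.
Step 6: alpha = 0.05. fail to reject H0.

H = 7.8019, df = 3, p = 0.050289, fail to reject H0.


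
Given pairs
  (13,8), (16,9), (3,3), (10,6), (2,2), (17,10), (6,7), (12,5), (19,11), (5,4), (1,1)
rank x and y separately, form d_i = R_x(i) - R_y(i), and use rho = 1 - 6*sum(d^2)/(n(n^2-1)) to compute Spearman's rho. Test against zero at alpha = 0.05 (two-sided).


Step 1: Rank x and y separately (midranks; no ties here).
rank(x): 13->8, 16->9, 3->3, 10->6, 2->2, 17->10, 6->5, 12->7, 19->11, 5->4, 1->1
rank(y): 8->8, 9->9, 3->3, 6->6, 2->2, 10->10, 7->7, 5->5, 11->11, 4->4, 1->1
Step 2: d_i = R_x(i) - R_y(i); compute d_i^2.
  (8-8)^2=0, (9-9)^2=0, (3-3)^2=0, (6-6)^2=0, (2-2)^2=0, (10-10)^2=0, (5-7)^2=4, (7-5)^2=4, (11-11)^2=0, (4-4)^2=0, (1-1)^2=0
sum(d^2) = 8.
Step 3: rho = 1 - 6*8 / (11*(11^2 - 1)) = 1 - 48/1320 = 0.963636.
Step 4: Under H0, t = rho * sqrt((n-2)/(1-rho^2)) = 10.8186 ~ t(9).
Step 5: Two-sided p-value from the t-distribution with 9 df = 0.000002.
Step 6: alpha = 0.05. reject H0.

rho = 0.9636, p = 0.000002, reject H0 at alpha = 0.05.


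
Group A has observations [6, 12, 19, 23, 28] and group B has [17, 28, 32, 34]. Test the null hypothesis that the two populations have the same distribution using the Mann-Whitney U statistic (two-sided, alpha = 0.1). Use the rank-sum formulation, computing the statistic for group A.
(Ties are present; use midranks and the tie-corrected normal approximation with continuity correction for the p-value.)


Step 1: Combine and sort all 9 observations; assign midranks.
sorted (value, group): (6,X), (12,X), (17,Y), (19,X), (23,X), (28,X), (28,Y), (32,Y), (34,Y)
ranks: 6->1, 12->2, 17->3, 19->4, 23->5, 28->6.5, 28->6.5, 32->8, 34->9
Step 2: Rank sum for X: R1 = 1 + 2 + 4 + 5 + 6.5 = 18.5.
Step 3: U_X = R1 - n1(n1+1)/2 = 18.5 - 5*6/2 = 18.5 - 15 = 3.5.
       U_Y = n1*n2 - U_X = 20 - 3.5 = 16.5.
Step 4: Ties are present, so use the tie-corrected normal approximation (with continuity correction) for the p-value.
Step 5: p-value = 0.139983; compare to alpha = 0.1. fail to reject H0.

U_X = 3.5, p = 0.139983, fail to reject H0 at alpha = 0.1.


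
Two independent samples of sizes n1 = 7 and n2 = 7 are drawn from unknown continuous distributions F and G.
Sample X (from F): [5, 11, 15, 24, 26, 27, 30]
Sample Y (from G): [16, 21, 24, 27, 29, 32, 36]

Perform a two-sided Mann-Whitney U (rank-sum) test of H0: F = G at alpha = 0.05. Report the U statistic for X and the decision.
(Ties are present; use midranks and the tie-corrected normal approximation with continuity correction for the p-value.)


Step 1: Combine and sort all 14 observations; assign midranks.
sorted (value, group): (5,X), (11,X), (15,X), (16,Y), (21,Y), (24,X), (24,Y), (26,X), (27,X), (27,Y), (29,Y), (30,X), (32,Y), (36,Y)
ranks: 5->1, 11->2, 15->3, 16->4, 21->5, 24->6.5, 24->6.5, 26->8, 27->9.5, 27->9.5, 29->11, 30->12, 32->13, 36->14
Step 2: Rank sum for X: R1 = 1 + 2 + 3 + 6.5 + 8 + 9.5 + 12 = 42.
Step 3: U_X = R1 - n1(n1+1)/2 = 42 - 7*8/2 = 42 - 28 = 14.
       U_Y = n1*n2 - U_X = 49 - 14 = 35.
Step 4: Ties are present, so use the tie-corrected normal approximation (with continuity correction) for the p-value.
Step 5: p-value = 0.200345; compare to alpha = 0.05. fail to reject H0.

U_X = 14, p = 0.200345, fail to reject H0 at alpha = 0.05.


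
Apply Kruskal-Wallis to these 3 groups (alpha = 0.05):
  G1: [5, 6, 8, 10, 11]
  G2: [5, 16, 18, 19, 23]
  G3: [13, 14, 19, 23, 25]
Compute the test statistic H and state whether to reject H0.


Step 1: Combine all N = 15 observations and assign midranks.
sorted (value, group, rank): (5,G1,1.5), (5,G2,1.5), (6,G1,3), (8,G1,4), (10,G1,5), (11,G1,6), (13,G3,7), (14,G3,8), (16,G2,9), (18,G2,10), (19,G2,11.5), (19,G3,11.5), (23,G2,13.5), (23,G3,13.5), (25,G3,15)
Step 2: Sum ranks within each group.
R_1 = 19.5 (n_1 = 5)
R_2 = 45.5 (n_2 = 5)
R_3 = 55 (n_3 = 5)
Step 3: H = 12/(N(N+1)) * sum(R_i^2/n_i) - 3(N+1)
     = 12/(15*16) * (19.5^2/5 + 45.5^2/5 + 55^2/5) - 3*16
     = 0.050000 * 1095.1 - 48
     = 6.755000.
Step 4: Ties present; correction factor C = 1 - 18/(15^3 - 15) = 0.994643. Corrected H = 6.755000 / 0.994643 = 6.791382.
Step 5: Under H0, H ~ chi^2(2); p-value = 0.033517.
Step 6: alpha = 0.05. reject H0.

H = 6.7914, df = 2, p = 0.033517, reject H0.
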